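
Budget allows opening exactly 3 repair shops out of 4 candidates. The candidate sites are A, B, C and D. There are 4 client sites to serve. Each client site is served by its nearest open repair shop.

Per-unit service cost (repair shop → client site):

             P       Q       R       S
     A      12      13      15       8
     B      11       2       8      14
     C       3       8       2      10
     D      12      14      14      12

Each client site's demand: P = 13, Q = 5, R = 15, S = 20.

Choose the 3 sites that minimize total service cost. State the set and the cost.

Choose A, B and C; total service cost 239.

With exactly 3 open, each client site uses its cheapest among the chosen.
{A, B, C}: P→C 3·13=39, Q→B 2·5=10, R→C 2·15=30, S→A 8·20=160. Service cost 239.
{A, C, D}: service cost 269
{B, C, D}: service cost 279
Among all 4 size-3 choices, {A, B, C} is lowest.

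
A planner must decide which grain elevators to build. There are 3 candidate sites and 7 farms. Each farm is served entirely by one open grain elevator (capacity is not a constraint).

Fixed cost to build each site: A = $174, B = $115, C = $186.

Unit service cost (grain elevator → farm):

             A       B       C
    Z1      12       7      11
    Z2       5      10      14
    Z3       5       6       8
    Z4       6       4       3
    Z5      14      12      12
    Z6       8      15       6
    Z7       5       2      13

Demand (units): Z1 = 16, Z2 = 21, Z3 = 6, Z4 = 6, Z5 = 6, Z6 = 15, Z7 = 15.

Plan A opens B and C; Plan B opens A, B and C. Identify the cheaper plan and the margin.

Plan A: {B, C}: Z1→B 7·16=112, Z2→B 10·21=210, Z3→B 6·6=36, Z4→C 3·6=18, Z5→B 12·6=72, Z6→C 6·15=90, Z7→B 2·15=30. Service 568; fixed 301; total 869.
Plan B: {A, B, C}: Z1→B 7·16=112, Z2→A 5·21=105, Z3→A 5·6=30, Z4→C 3·6=18, Z5→B 12·6=72, Z6→C 6·15=90, Z7→B 2·15=30. Service 457; fixed 475; total 932.
Difference: |869 − 932| = 63.

Plan A is cheaper by 63.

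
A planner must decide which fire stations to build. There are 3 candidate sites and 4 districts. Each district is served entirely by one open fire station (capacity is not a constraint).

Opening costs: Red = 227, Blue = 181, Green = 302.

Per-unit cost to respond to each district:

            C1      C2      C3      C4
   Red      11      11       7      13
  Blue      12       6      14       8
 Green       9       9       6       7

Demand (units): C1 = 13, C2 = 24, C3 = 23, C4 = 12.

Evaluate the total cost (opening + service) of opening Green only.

Each district is assigned to its cheapest site among the open ones.
{Green}: C1→Green 9·13=117, C2→Green 9·24=216, C3→Green 6·23=138, C4→Green 7·12=84. Service 555; fixed 302; total 857.

Total cost: 857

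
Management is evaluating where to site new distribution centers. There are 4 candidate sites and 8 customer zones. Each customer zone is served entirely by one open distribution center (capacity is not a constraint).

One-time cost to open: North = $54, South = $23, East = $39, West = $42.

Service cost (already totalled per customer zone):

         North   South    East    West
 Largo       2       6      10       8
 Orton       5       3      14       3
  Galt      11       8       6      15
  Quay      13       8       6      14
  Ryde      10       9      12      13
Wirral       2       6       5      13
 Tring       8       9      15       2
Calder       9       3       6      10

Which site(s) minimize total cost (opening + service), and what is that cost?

For any fixed open set, each customer zone goes to its cheapest open site; total = fixed + service.
{South}: Largo→South 6, Orton→South 3, Galt→South 8, Quay→South 8, Ryde→South 9, Wirral→South 6, Tring→South 9, Calder→South 3. Service 52; fixed 23; total 75.
{South, East}: Largo→South 6, Orton→South 3, Galt→East 6, Quay→East 6, Ryde→South 9, Wirral→East 5, Tring→South 9, Calder→South 3. Service 47; fixed 62; total 109.
{South, West}: service 45 + fixed 65 = 110
{North, South, East, West}: service 33 + fixed 158 = 191
No other subset beats 75.

Open South only; minimum total cost 75.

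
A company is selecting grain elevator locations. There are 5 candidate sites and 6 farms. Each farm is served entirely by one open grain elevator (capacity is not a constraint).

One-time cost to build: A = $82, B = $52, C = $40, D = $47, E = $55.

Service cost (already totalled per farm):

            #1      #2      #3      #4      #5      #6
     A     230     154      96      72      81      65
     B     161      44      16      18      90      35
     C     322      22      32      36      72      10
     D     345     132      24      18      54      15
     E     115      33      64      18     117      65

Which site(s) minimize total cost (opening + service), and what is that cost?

Open D and E; minimum total cost 361.

For any fixed open set, each farm goes to its cheapest open site; total = fixed + service.
{D, E}: #1→E 115, #2→E 33, #3→D 24, #4→D 18, #5→D 54, #6→D 15. Service 259; fixed 102; total 361.
{C, E}: service 269 + fixed 95 = 364
{C, D, E}: #1→E 115, #2→C 22, #3→D 24, #4→D 18, #5→D 54, #6→C 10. Service 243; fixed 142; total 385.
{A, B, C, D, E}: #1→E 115, #2→C 22, #3→B 16, #4→B 18, #5→D 54, #6→C 10. Service 235; fixed 276; total 511.
No other subset beats 361.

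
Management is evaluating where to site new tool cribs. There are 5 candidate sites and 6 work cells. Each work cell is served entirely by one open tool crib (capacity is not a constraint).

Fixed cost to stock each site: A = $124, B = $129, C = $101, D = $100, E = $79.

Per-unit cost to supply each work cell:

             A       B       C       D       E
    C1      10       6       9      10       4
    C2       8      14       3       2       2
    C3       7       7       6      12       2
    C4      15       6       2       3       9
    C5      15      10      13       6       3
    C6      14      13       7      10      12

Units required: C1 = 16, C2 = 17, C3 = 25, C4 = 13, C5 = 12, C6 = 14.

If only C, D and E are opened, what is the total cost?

Total cost: 588

Each work cell is assigned to its cheapest site among the open ones.
{C, D, E}: C1→E 4·16=64, C2→D 2·17=34, C3→E 2·25=50, C4→C 2·13=26, C5→E 3·12=36, C6→C 7·14=98. Service 308; fixed 280; total 588.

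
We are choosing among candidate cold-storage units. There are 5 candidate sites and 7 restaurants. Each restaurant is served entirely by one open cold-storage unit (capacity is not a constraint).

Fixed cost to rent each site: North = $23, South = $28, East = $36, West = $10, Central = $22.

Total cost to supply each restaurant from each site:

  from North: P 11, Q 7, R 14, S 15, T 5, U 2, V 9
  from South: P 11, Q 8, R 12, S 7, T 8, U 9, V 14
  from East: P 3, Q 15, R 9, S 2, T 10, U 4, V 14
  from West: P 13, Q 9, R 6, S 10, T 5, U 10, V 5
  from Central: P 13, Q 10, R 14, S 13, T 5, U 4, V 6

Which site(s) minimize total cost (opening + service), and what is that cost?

Open West only; minimum total cost 68.

For any fixed open set, each restaurant goes to its cheapest open site; total = fixed + service.
{West}: P→West 13, Q→West 9, R→West 6, S→West 10, T→West 5, U→West 10, V→West 5. Service 58; fixed 10; total 68.
{North, West}: service 46 + fixed 33 = 79
{East, West}: service 34 + fixed 46 = 80
{North, South, East, West, Central}: P→East 3, Q→North 7, R→West 6, S→East 2, T→North 5, U→North 2, V→West 5. Service 30; fixed 119; total 149.
No other subset beats 68.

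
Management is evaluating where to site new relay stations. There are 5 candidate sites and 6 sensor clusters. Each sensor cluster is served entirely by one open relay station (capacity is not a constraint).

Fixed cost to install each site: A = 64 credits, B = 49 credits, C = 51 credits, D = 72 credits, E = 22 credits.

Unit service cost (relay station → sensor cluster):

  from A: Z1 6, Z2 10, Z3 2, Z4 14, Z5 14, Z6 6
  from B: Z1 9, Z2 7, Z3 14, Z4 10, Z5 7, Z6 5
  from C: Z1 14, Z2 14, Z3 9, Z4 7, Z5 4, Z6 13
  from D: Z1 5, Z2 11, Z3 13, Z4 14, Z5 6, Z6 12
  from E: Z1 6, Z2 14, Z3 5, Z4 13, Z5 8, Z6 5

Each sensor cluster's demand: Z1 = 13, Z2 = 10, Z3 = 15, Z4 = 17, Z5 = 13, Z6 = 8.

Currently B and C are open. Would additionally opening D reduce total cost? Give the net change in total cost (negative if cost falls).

Current service cost with {B, C}: 533.
Adding D: each sensor cluster re-picks its cheapest; new service cost 481, saving 52.
Extra fixed cost: 72. Net change = 72 − 52 = 20.
(Totals: 633 → 653.)

No — net change +20 (cost rises by 20).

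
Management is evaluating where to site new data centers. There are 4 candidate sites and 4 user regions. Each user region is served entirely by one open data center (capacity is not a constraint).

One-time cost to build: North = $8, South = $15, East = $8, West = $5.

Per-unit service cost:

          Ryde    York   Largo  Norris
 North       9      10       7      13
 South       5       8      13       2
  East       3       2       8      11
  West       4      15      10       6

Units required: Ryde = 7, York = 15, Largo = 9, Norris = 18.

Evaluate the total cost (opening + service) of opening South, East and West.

Total cost: 187

Each user region is assigned to its cheapest site among the open ones.
{South, East, West}: Ryde→East 3·7=21, York→East 2·15=30, Largo→East 8·9=72, Norris→South 2·18=36. Service 159; fixed 28; total 187.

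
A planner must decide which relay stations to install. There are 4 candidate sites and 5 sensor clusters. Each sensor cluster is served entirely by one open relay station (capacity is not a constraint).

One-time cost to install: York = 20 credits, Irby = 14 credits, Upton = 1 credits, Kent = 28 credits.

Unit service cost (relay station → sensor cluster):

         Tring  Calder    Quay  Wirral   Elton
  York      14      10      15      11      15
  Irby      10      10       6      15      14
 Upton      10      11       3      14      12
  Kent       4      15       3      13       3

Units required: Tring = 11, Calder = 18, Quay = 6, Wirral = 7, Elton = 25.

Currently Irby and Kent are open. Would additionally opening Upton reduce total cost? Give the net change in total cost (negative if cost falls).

No — net change +1 (cost rises by 1).

Current service cost with {Irby, Kent}: 408.
Adding Upton: each sensor cluster re-picks its cheapest; new service cost 408, saving 0.
Extra fixed cost: 1. Net change = 1 − 0 = 1.
(Totals: 450 → 451.)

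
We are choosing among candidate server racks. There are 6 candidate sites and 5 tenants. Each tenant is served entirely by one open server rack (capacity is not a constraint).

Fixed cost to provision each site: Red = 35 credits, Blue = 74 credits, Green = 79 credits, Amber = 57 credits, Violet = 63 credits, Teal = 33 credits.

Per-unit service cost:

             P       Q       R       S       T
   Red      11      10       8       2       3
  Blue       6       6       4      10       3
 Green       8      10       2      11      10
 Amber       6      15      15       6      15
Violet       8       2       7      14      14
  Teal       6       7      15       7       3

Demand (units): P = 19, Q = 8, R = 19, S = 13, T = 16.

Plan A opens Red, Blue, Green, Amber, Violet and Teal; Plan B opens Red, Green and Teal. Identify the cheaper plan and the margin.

Plan A: {Red, Blue, Green, Amber, Violet, Teal}: P→Blue 6·19=114, Q→Violet 2·8=16, R→Green 2·19=38, S→Red 2·13=26, T→Red 3·16=48. Service 242; fixed 341; total 583.
Plan B: {Red, Green, Teal}: P→Teal 6·19=114, Q→Teal 7·8=56, R→Green 2·19=38, S→Red 2·13=26, T→Red 3·16=48. Service 282; fixed 147; total 429.
Difference: |583 − 429| = 154.

Plan B is cheaper by 154.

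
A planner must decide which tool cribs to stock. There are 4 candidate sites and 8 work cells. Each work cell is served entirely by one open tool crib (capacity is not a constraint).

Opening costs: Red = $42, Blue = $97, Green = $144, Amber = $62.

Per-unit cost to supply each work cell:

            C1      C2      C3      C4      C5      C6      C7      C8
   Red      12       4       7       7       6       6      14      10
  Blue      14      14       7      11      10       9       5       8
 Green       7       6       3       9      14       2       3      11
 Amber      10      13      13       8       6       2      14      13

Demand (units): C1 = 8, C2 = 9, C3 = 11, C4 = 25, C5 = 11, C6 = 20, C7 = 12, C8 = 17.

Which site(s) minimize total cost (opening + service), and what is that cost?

For any fixed open set, each work cell goes to its cheapest open site; total = fixed + service.
{Red, Green}: C1→Green 7·8=56, C2→Red 4·9=36, C3→Green 3·11=33, C4→Red 7·25=175, C5→Red 6·11=66, C6→Green 2·20=40, C7→Green 3·12=36, C8→Red 10·17=170. Service 612; fixed 186; total 798.
{Red, Green, Amber}: C1→Green 7·8=56, C2→Red 4·9=36, C3→Green 3·11=33, C4→Red 7·25=175, C5→Red 6·11=66, C6→Green 2·20=40, C7→Green 3·12=36, C8→Red 10·17=170. Service 612; fixed 248; total 860.
{Red, Blue, Green}: C1→Green 7·8=56, C2→Red 4·9=36, C3→Green 3·11=33, C4→Red 7·25=175, C5→Red 6·11=66, C6→Green 2·20=40, C7→Green 3·12=36, C8→Blue 8·17=136. Service 578; fixed 283; total 861.
{Red, Blue, Green, Amber}: C1→Green 7·8=56, C2→Red 4·9=36, C3→Green 3·11=33, C4→Red 7·25=175, C5→Red 6·11=66, C6→Green 2·20=40, C7→Green 3·12=36, C8→Blue 8·17=136. Service 578; fixed 345; total 923.
No other subset beats 798.

Open Red and Green; minimum total cost 798.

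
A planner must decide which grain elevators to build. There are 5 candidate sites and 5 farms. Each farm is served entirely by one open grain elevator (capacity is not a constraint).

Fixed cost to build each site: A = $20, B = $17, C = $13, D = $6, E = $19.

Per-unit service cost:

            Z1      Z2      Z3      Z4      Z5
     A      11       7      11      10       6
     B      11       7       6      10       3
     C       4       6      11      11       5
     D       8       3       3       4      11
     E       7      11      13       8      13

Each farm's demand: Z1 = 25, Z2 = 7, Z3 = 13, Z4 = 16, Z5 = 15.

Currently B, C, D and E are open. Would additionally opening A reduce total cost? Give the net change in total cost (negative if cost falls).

Current service cost with {B, C, D, E}: 269.
Adding A: each farm re-picks its cheapest; new service cost 269, saving 0.
Extra fixed cost: 20. Net change = 20 − 0 = 20.
(Totals: 324 → 344.)

No — net change +20 (cost rises by 20).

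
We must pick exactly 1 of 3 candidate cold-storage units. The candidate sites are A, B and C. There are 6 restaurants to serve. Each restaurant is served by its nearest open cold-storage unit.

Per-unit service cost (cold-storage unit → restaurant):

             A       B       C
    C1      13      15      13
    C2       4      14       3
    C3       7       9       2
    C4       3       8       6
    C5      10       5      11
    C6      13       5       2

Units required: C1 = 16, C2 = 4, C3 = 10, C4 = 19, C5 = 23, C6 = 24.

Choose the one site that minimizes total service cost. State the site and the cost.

Choose C only; total service cost 655.

With exactly 1 open, each restaurant uses its cheapest among the chosen.
{C}: C1→C 13·16=208, C2→C 3·4=12, C3→C 2·10=20, C4→C 6·19=114, C5→C 11·23=253, C6→C 2·24=48. Service cost 655.
{B}: service cost 773
{A}: service cost 893
Among all 3 size-1 choices, {C} is lowest.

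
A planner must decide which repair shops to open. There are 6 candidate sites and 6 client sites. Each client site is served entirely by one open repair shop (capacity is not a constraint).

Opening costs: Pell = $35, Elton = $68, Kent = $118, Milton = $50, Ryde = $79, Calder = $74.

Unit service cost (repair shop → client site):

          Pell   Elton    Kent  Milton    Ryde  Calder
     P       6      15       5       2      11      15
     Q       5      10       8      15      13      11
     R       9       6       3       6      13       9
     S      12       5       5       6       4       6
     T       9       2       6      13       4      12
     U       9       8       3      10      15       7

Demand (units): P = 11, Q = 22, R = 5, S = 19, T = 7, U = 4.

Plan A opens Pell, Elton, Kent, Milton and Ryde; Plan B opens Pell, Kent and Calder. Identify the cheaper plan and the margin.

Plan B is cheaper by 43.

Plan A: {Pell, Elton, Kent, Milton, Ryde}: P→Milton 2·11=22, Q→Pell 5·22=110, R→Kent 3·5=15, S→Ryde 4·19=76, T→Elton 2·7=14, U→Kent 3·4=12. Service 249; fixed 350; total 599.
Plan B: {Pell, Kent, Calder}: P→Kent 5·11=55, Q→Pell 5·22=110, R→Kent 3·5=15, S→Kent 5·19=95, T→Kent 6·7=42, U→Kent 3·4=12. Service 329; fixed 227; total 556.
Difference: |599 − 556| = 43.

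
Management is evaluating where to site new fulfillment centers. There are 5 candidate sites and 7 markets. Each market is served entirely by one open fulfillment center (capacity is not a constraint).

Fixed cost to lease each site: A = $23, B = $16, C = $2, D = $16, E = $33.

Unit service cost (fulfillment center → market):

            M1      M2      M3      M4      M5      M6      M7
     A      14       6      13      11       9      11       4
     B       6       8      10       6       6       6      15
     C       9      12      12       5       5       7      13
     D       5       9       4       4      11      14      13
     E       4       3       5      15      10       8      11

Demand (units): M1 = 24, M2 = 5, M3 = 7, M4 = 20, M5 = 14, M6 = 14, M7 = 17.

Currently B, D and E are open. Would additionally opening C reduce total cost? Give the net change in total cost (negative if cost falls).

Current service cost with {B, D, E}: 574.
Adding C: each market re-picks its cheapest; new service cost 560, saving 14.
Extra fixed cost: 2. Net change = 2 − 14 = -12.
(Totals: 639 → 627.)

Yes — net change −12 (cost falls by 12).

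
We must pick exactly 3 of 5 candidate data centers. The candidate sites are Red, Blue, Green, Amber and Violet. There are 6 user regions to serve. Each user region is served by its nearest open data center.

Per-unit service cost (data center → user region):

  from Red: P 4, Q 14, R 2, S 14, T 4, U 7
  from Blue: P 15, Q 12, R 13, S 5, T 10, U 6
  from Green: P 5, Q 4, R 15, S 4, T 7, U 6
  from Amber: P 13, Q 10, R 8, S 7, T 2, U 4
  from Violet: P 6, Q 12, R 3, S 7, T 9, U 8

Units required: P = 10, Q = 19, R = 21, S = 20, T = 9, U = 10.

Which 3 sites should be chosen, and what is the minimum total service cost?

With exactly 3 open, each user region uses its cheapest among the chosen.
{Red, Green, Amber}: P→Red 4·10=40, Q→Green 4·19=76, R→Red 2·21=42, S→Green 4·20=80, T→Amber 2·9=18, U→Amber 4·10=40. Service cost 296.
{Green, Amber, Violet}: service cost 327
{Red, Blue, Green}: service cost 334
Among all 10 size-3 choices, {Red, Green, Amber} is lowest.

Choose Red, Green and Amber; total service cost 296.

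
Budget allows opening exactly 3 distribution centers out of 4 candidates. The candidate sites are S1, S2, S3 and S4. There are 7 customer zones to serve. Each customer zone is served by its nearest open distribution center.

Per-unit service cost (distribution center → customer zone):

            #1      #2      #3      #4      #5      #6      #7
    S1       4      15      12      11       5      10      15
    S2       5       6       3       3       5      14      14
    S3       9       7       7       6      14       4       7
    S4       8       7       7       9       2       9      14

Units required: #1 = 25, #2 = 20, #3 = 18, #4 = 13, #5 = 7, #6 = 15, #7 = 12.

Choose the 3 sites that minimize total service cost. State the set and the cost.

Choose S1, S2 and S3; total service cost 492.

With exactly 3 open, each customer zone uses its cheapest among the chosen.
{S1, S2, S3}: #1→S1 4·25=100, #2→S2 6·20=120, #3→S2 3·18=54, #4→S2 3·13=39, #5→S1 5·7=35, #6→S3 4·15=60, #7→S3 7·12=84. Service cost 492.
{S2, S3, S4}: service cost 496
{S1, S3, S4}: service cost 602
Among all 4 size-3 choices, {S1, S2, S3} is lowest.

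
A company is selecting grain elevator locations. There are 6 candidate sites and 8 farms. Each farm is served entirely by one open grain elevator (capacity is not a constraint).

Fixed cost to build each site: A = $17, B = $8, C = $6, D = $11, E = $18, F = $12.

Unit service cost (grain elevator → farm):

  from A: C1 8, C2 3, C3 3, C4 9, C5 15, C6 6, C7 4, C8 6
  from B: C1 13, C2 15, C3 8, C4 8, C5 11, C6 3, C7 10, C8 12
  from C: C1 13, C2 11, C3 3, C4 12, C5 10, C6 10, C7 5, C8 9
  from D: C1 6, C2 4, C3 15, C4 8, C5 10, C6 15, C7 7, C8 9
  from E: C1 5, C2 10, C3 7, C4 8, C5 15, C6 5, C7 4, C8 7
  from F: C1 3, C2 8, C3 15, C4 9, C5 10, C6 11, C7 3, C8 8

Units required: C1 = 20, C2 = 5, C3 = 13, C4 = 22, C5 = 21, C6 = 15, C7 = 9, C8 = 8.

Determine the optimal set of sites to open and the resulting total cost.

Open A, B and F; minimum total cost 657.

For any fixed open set, each farm goes to its cheapest open site; total = fixed + service.
{A, B, F}: C1→F 3·20=60, C2→A 3·5=15, C3→A 3·13=39, C4→B 8·22=176, C5→F 10·21=210, C6→B 3·15=45, C7→F 3·9=27, C8→A 6·8=48. Service 620; fixed 37; total 657.
{A, B, C, F}: service 620 + fixed 43 = 663
{A, B, D, F}: service 620 + fixed 48 = 668
{A, B, C, D, E, F}: C1→F 3·20=60, C2→A 3·5=15, C3→A 3·13=39, C4→B 8·22=176, C5→C 10·21=210, C6→B 3·15=45, C7→F 3·9=27, C8→A 6·8=48. Service 620; fixed 72; total 692.
No other subset beats 657.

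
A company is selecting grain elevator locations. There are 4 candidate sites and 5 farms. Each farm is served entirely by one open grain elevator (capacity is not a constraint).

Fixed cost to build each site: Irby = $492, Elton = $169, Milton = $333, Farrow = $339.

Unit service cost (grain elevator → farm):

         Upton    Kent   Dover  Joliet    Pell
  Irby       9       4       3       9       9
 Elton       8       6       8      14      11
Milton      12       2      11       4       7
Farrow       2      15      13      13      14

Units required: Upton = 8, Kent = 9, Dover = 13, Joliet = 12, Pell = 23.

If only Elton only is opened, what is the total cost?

Each farm is assigned to its cheapest site among the open ones.
{Elton}: Upton→Elton 8·8=64, Kent→Elton 6·9=54, Dover→Elton 8·13=104, Joliet→Elton 14·12=168, Pell→Elton 11·23=253. Service 643; fixed 169; total 812.

Total cost: 812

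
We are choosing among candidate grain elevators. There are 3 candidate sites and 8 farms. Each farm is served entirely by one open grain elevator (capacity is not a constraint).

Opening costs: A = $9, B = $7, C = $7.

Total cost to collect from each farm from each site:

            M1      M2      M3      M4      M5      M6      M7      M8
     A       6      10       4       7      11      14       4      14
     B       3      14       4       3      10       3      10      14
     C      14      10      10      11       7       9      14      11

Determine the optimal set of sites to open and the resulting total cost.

For any fixed open set, each farm goes to its cheapest open site; total = fixed + service.
{B, C}: M1→B 3, M2→C 10, M3→B 4, M4→B 3, M5→C 7, M6→B 3, M7→B 10, M8→C 11. Service 51; fixed 14; total 65.
{A, B}: service 51 + fixed 16 = 67
{A, B, C}: service 45 + fixed 23 = 68
{B}: M1→B 3, M2→B 14, M3→B 4, M4→B 3, M5→B 10, M6→B 3, M7→B 10, M8→B 14. Service 61; fixed 7; total 68.
(All 7 nonempty subsets were checked; B and C is lowest.)

Open B and C; minimum total cost 65.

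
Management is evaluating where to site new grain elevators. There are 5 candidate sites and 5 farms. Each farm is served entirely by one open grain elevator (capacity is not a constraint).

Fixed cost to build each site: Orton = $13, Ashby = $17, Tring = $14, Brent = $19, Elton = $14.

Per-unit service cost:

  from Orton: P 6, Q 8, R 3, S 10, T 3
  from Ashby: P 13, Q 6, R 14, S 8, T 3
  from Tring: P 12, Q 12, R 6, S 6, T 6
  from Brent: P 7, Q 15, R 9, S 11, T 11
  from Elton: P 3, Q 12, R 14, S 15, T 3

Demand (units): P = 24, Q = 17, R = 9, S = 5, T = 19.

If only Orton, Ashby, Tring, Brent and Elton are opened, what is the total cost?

Each farm is assigned to its cheapest site among the open ones.
{Orton, Ashby, Tring, Brent, Elton}: P→Elton 3·24=72, Q→Ashby 6·17=102, R→Orton 3·9=27, S→Tring 6·5=30, T→Orton 3·19=57. Service 288; fixed 77; total 365.

Total cost: 365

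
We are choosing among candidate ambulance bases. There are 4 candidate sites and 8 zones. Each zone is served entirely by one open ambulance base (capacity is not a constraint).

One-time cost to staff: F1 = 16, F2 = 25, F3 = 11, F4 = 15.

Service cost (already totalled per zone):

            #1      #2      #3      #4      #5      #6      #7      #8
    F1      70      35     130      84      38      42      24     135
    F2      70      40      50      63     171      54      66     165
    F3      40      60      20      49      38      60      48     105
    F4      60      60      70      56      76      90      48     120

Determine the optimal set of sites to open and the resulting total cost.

For any fixed open set, each zone goes to its cheapest open site; total = fixed + service.
{F1, F3}: #1→F3 40, #2→F1 35, #3→F3 20, #4→F3 49, #5→F1 38, #6→F1 42, #7→F1 24, #8→F3 105. Service 353; fixed 27; total 380.
{F1, F3, F4}: service 353 + fixed 42 = 395
{F1, F2, F3}: service 353 + fixed 52 = 405
{F1, F2, F3, F4}: service 353 + fixed 67 = 420
No other subset beats 380.

Open F1 and F3; minimum total cost 380.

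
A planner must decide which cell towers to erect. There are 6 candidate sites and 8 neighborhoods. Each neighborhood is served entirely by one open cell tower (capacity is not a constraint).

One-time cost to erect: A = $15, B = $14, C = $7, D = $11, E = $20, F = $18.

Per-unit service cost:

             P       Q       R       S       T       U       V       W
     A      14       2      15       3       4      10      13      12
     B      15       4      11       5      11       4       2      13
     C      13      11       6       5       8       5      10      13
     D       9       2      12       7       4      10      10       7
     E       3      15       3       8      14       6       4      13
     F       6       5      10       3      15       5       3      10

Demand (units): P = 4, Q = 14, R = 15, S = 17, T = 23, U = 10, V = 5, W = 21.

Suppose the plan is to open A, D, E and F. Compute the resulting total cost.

Total cost: 504

Each neighborhood is assigned to its cheapest site among the open ones.
{A, D, E, F}: P→E 3·4=12, Q→A 2·14=28, R→E 3·15=45, S→A 3·17=51, T→A 4·23=92, U→F 5·10=50, V→F 3·5=15, W→D 7·21=147. Service 440; fixed 64; total 504.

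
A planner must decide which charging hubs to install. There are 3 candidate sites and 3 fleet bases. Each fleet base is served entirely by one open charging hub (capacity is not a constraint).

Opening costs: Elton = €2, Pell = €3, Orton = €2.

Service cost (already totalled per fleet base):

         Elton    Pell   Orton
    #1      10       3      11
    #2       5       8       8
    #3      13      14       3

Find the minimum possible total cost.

Minimum total cost: 18

For any fixed open set, each fleet base goes to its cheapest open site; total = fixed + service.
{Elton, Pell, Orton}: #1→Pell 3, #2→Elton 5, #3→Orton 3. Service 11; fixed 7; total 18.
{Pell, Orton}: service 14 + fixed 5 = 19
{Elton, Orton}: service 18 + fixed 4 = 22
{Elton}: #1→Elton 10, #2→Elton 5, #3→Elton 13. Service 28; fixed 2; total 30.
No other subset beats 18.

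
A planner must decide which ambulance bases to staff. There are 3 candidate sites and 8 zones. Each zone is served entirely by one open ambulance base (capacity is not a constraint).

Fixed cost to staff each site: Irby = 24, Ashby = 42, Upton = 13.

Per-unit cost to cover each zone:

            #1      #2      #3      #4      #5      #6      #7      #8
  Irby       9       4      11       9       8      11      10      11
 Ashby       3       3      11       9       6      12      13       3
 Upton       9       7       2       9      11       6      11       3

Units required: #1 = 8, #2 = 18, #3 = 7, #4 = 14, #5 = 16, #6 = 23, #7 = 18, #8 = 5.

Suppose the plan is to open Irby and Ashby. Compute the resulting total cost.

Total cost: 891

Each zone is assigned to its cheapest site among the open ones.
{Irby, Ashby}: #1→Ashby 3·8=24, #2→Ashby 3·18=54, #3→Irby 11·7=77, #4→Irby 9·14=126, #5→Ashby 6·16=96, #6→Irby 11·23=253, #7→Irby 10·18=180, #8→Ashby 3·5=15. Service 825; fixed 66; total 891.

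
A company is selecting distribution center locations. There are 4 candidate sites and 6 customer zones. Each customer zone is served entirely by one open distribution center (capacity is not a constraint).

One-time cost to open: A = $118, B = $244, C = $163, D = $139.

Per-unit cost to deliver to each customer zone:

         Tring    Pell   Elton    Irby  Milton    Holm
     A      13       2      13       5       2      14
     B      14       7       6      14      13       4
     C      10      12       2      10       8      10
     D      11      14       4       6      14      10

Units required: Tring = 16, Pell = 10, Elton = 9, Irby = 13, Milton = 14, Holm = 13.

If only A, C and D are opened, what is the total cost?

Total cost: 841

Each customer zone is assigned to its cheapest site among the open ones.
{A, C, D}: Tring→C 10·16=160, Pell→A 2·10=20, Elton→C 2·9=18, Irby→A 5·13=65, Milton→A 2·14=28, Holm→C 10·13=130. Service 421; fixed 420; total 841.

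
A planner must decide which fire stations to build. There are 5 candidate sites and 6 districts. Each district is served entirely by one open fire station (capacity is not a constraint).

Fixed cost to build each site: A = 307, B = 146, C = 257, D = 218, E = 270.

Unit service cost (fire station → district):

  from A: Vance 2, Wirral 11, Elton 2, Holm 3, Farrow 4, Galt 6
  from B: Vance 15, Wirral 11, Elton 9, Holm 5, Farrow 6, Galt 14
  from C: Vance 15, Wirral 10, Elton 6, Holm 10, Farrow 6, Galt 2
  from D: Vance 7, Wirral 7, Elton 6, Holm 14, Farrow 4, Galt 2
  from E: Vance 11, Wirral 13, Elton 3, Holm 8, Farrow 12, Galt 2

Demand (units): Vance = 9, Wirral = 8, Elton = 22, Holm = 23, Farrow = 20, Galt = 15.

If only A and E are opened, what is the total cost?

Total cost: 906

Each district is assigned to its cheapest site among the open ones.
{A, E}: Vance→A 2·9=18, Wirral→A 11·8=88, Elton→A 2·22=44, Holm→A 3·23=69, Farrow→A 4·20=80, Galt→E 2·15=30. Service 329; fixed 577; total 906.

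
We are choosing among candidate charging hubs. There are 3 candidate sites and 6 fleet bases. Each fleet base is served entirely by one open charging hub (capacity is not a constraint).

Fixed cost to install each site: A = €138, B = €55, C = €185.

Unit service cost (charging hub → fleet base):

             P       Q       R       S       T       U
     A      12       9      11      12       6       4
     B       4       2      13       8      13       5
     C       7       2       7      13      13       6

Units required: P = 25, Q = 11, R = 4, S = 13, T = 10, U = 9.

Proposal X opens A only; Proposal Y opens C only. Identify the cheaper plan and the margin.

Proposal X: {A}: P→A 12·25=300, Q→A 9·11=99, R→A 11·4=44, S→A 12·13=156, T→A 6·10=60, U→A 4·9=36. Service 695; fixed 138; total 833.
Proposal Y: {C}: P→C 7·25=175, Q→C 2·11=22, R→C 7·4=28, S→C 13·13=169, T→C 13·10=130, U→C 6·9=54. Service 578; fixed 185; total 763.
Difference: |833 − 763| = 70.

Proposal Y is cheaper by 70.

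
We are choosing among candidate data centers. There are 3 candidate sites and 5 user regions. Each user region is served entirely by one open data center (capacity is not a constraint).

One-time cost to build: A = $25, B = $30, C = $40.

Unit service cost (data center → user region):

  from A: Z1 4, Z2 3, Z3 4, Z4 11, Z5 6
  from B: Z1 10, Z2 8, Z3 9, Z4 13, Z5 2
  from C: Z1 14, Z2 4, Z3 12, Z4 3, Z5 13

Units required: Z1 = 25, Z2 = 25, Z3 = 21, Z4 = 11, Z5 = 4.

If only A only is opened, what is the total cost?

Each user region is assigned to its cheapest site among the open ones.
{A}: Z1→A 4·25=100, Z2→A 3·25=75, Z3→A 4·21=84, Z4→A 11·11=121, Z5→A 6·4=24. Service 404; fixed 25; total 429.

Total cost: 429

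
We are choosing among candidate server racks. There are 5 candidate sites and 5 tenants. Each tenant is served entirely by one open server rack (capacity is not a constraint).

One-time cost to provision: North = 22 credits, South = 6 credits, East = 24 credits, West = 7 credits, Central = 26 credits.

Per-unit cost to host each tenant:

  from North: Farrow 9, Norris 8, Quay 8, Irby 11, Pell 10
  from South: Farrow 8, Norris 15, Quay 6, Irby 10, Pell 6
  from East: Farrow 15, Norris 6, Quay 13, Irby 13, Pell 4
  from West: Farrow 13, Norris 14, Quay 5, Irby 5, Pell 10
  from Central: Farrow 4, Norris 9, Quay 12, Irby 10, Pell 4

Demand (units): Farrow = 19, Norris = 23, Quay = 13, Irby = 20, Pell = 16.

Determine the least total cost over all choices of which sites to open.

Minimum total cost: 500

For any fixed open set, each tenant goes to its cheapest open site; total = fixed + service.
{East, West, Central}: Farrow→Central 4·19=76, Norris→East 6·23=138, Quay→West 5·13=65, Irby→West 5·20=100, Pell→East 4·16=64. Service 443; fixed 57; total 500.
{South, East, West, Central}: service 443 + fixed 63 = 506
{North, East, West, Central}: service 443 + fixed 79 = 522
{North, South, East, West, Central}: Farrow→Central 4·19=76, Norris→East 6·23=138, Quay→West 5·13=65, Irby→West 5·20=100, Pell→East 4·16=64. Service 443; fixed 85; total 528.
No other subset beats 500.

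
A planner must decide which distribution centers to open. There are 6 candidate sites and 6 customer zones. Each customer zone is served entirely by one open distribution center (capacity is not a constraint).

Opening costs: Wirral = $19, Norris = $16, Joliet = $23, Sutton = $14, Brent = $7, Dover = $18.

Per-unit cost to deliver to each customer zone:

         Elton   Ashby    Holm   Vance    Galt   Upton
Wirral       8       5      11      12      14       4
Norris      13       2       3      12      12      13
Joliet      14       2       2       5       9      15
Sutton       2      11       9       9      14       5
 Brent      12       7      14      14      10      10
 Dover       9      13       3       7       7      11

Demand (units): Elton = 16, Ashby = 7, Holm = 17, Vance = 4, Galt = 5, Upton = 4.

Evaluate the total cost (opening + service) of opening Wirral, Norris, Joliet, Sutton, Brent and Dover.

Total cost: 248

Each customer zone is assigned to its cheapest site among the open ones.
{Wirral, Norris, Joliet, Sutton, Brent, Dover}: Elton→Sutton 2·16=32, Ashby→Norris 2·7=14, Holm→Joliet 2·17=34, Vance→Joliet 5·4=20, Galt→Dover 7·5=35, Upton→Wirral 4·4=16. Service 151; fixed 97; total 248.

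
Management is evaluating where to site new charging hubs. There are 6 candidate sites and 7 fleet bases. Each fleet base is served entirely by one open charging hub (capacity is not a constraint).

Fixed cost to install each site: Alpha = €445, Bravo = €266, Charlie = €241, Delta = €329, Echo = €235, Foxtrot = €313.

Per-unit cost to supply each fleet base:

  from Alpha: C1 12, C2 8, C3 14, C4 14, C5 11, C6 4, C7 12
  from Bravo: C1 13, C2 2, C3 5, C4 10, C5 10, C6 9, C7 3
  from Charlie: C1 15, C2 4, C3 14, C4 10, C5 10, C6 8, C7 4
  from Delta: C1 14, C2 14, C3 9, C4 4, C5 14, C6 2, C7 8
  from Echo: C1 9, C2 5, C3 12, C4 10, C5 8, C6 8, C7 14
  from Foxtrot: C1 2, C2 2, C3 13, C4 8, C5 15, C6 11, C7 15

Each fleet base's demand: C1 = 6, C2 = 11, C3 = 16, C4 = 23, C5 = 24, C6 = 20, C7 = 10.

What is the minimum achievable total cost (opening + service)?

For any fixed open set, each fleet base goes to its cheapest open site; total = fixed + service.
{Bravo}: C1→Bravo 13·6=78, C2→Bravo 2·11=22, C3→Bravo 5·16=80, C4→Bravo 10·23=230, C5→Bravo 10·24=240, C6→Bravo 9·20=180, C7→Bravo 3·10=30. Service 860; fixed 266; total 1126.
{Bravo, Delta}: C1→Bravo 13·6=78, C2→Bravo 2·11=22, C3→Bravo 5·16=80, C4→Delta 4·23=92, C5→Bravo 10·24=240, C6→Delta 2·20=40, C7→Bravo 3·10=30. Service 582; fixed 595; total 1177.
{Delta, Echo}: service 657 + fixed 564 = 1221
{Alpha, Bravo, Charlie, Delta, Echo, Foxtrot}: service 468 + fixed 1829 = 2297
No other subset beats 1126.

Minimum total cost: 1126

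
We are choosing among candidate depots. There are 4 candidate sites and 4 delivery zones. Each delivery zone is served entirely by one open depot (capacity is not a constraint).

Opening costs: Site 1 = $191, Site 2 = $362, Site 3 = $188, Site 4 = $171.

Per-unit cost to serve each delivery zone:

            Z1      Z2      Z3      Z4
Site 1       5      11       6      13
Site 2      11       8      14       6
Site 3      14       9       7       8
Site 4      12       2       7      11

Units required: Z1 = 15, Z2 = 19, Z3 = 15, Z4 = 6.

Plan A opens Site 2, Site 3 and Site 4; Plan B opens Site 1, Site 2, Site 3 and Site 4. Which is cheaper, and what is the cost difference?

Plan A is cheaper by 86.

Plan A: {Site 2, Site 3, Site 4}: Z1→Site 2 11·15=165, Z2→Site 4 2·19=38, Z3→Site 3 7·15=105, Z4→Site 2 6·6=36. Service 344; fixed 721; total 1065.
Plan B: {Site 1, Site 2, Site 3, Site 4}: Z1→Site 1 5·15=75, Z2→Site 4 2·19=38, Z3→Site 1 6·15=90, Z4→Site 2 6·6=36. Service 239; fixed 912; total 1151.
Difference: |1065 − 1151| = 86.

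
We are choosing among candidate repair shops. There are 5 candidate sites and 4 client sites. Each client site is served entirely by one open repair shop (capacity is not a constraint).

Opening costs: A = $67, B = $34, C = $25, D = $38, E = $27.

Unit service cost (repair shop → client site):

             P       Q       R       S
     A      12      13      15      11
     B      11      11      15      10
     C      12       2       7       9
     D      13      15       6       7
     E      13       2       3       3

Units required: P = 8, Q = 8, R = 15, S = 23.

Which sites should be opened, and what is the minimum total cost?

Open E only; minimum total cost 261.

For any fixed open set, each client site goes to its cheapest open site; total = fixed + service.
{E}: P→E 13·8=104, Q→E 2·8=16, R→E 3·15=45, S→E 3·23=69. Service 234; fixed 27; total 261.
{C, E}: P→C 12·8=96, Q→C 2·8=16, R→E 3·15=45, S→E 3·23=69. Service 226; fixed 52; total 278.
{B, E}: service 218 + fixed 61 = 279
{A, B, C, D, E}: P→B 11·8=88, Q→C 2·8=16, R→E 3·15=45, S→E 3·23=69. Service 218; fixed 191; total 409.
No other subset beats 261.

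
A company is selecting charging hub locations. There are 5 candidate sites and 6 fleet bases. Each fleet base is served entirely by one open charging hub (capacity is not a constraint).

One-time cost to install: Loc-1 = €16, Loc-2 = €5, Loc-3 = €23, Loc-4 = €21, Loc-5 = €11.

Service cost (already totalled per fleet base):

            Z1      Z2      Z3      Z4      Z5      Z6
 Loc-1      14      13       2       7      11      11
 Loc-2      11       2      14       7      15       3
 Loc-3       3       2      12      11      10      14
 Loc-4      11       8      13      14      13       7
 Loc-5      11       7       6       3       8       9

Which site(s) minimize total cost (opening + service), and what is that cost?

For any fixed open set, each fleet base goes to its cheapest open site; total = fixed + service.
{Loc-2, Loc-5}: Z1→Loc-2 11, Z2→Loc-2 2, Z3→Loc-5 6, Z4→Loc-5 3, Z5→Loc-5 8, Z6→Loc-2 3. Service 33; fixed 16; total 49.
{Loc-5}: service 44 + fixed 11 = 55
{Loc-1, Loc-2}: service 36 + fixed 21 = 57
{Loc-1, Loc-2, Loc-3, Loc-4, Loc-5}: service 21 + fixed 76 = 97
No other subset beats 49.

Open Loc-2 and Loc-5; minimum total cost 49.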